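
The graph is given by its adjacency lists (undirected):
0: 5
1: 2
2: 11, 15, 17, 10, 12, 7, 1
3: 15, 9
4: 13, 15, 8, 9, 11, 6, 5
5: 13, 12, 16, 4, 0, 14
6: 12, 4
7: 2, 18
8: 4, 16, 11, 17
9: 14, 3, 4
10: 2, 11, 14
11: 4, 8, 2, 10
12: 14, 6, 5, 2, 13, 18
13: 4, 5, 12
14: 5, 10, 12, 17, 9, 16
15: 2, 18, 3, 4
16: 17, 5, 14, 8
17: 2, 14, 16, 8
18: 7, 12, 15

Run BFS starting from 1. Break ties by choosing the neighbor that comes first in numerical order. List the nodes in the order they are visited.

1 2 7 10 11 12 15 17 18 14 4 8 5 6 13 3 16 9 0

Visit 1; enqueue 2 → queue [2]
Visit 2; enqueue 7, 10, 11, 12, 15, 17 → queue [7, 10, 11, 12, 15, 17]
Visit 7; enqueue 18 → queue [10, 11, 12, 15, 17, 18]
Visit 10; enqueue 14 → queue [11, 12, 15, 17, 18, 14]
Visit 11; enqueue 4, 8 → queue [12, 15, 17, 18, 14, 4, 8]
Visit 12; enqueue 5, 6, 13 → queue [15, 17, 18, 14, 4, 8, 5, 6, 13]
Visit 15; enqueue 3 → queue [17, 18, 14, 4, 8, 5, 6, 13, 3]
Visit 17; enqueue 16 → queue [18, 14, 4, 8, 5, 6, 13, 3, 16]
Visit 18 → queue [14, 4, 8, 5, 6, 13, 3, 16]
Visit 14; enqueue 9 → queue [4, 8, 5, 6, 13, 3, 16, 9]
Visit 4 → queue [8, 5, 6, 13, 3, 16, 9]
Visit 8 → queue [5, 6, 13, 3, 16, 9]
Visit 5; enqueue 0 → queue [6, 13, 3, 16, 9, 0]
Visit 6 → queue [13, 3, 16, 9, 0]
Visit 13 → queue [3, 16, 9, 0]
Visit 3 → queue [16, 9, 0]
Visit 16 → queue [9, 0]
Visit 9 → queue [0]
Visit 0 → queue []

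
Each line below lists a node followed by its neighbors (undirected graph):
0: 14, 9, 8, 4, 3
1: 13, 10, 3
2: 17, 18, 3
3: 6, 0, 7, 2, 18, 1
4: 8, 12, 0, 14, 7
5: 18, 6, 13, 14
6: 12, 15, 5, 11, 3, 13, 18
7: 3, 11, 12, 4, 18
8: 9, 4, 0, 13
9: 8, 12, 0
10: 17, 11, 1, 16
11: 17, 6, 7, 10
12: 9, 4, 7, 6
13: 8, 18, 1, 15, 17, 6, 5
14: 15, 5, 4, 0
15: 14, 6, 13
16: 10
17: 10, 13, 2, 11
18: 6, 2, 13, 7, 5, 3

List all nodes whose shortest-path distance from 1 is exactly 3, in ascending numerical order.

Level 0: 1
Level 1: 3, 10, 13
Level 2: 0, 2, 5, 6, 7, 8, 11, 15, 16, 17, 18
Level 3: 4, 9, 12, 14

4, 9, 12, 14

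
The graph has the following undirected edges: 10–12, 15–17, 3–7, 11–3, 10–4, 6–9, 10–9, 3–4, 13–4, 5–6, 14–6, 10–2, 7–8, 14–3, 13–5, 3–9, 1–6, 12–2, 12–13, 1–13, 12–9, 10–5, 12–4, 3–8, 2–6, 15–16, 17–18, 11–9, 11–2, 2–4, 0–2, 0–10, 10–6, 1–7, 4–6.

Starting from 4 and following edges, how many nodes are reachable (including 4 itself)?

BFS from 4 visits: 4, 13, 12, 10, 6, 3, 2, 5, 1, 9, 0, 14, 11, 8, 7
Reachable nodes: 15 of 19 total.

15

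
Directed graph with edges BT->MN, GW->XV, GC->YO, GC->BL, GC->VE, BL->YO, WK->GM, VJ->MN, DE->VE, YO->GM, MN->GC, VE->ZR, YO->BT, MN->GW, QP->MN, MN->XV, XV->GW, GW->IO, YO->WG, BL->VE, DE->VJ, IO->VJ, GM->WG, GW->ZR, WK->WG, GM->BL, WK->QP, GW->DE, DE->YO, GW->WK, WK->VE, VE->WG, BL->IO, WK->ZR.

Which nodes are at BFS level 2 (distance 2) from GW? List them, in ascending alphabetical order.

Level 0: GW
Level 1: DE, IO, WK, XV, ZR
Level 2: GM, QP, VE, VJ, WG, YO
Level 3: BL, BT, MN
Level 4: GC

GM, QP, VE, VJ, WG, YO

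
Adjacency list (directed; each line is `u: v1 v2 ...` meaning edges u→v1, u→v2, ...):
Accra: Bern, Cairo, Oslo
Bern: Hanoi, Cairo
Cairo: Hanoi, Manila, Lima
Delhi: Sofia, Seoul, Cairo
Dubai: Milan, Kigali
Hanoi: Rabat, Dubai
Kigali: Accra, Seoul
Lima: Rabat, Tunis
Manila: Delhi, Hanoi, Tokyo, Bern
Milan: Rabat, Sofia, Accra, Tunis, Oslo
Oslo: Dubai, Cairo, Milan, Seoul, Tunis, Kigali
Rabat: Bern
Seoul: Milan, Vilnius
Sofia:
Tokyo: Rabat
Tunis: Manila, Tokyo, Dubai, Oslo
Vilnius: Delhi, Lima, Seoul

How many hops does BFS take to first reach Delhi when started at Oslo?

3

Level 0: Oslo
Level 1: Cairo, Dubai, Kigali, Milan, Seoul, Tunis
Level 2: Accra, Hanoi, Lima, Manila, Rabat, Sofia, Tokyo, Vilnius
Level 3: Bern, Delhi
Delhi first appears at level 3.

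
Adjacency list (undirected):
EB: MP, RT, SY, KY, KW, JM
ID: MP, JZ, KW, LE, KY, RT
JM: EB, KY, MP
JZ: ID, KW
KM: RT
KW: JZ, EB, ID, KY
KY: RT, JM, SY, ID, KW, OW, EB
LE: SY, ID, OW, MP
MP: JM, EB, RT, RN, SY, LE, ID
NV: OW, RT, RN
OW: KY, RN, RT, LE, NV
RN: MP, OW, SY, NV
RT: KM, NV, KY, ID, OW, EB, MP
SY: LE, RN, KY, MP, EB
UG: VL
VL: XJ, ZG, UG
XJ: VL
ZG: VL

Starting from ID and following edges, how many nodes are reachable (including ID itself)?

14

BFS from ID visits: ID, RT, MP, LE, KY, KW, JZ, OW, NV, KM, EB, SY, RN, JM
Reachable nodes: 14 of 18 total.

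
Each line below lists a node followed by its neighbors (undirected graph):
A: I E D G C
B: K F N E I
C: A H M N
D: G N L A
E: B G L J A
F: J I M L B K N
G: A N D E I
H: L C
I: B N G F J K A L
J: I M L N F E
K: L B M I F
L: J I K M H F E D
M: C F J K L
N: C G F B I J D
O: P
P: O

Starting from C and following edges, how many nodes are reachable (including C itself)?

14

BFS from C visits: C, A, H, M, N, I, E, D, G, L, F, J, K, B
Reachable nodes: 14 of 16 total.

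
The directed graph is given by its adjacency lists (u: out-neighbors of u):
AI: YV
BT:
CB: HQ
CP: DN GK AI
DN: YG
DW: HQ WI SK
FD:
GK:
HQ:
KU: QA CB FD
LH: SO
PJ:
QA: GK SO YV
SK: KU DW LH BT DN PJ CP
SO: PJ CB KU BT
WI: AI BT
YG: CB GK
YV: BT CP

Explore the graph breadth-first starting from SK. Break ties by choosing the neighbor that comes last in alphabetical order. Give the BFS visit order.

Visit SK; enqueue PJ, LH, KU, DW, DN, CP, BT → queue [PJ, LH, KU, DW, DN, CP, BT]
Visit PJ → queue [LH, KU, DW, DN, CP, BT]
Visit LH; enqueue SO → queue [KU, DW, DN, CP, BT, SO]
Visit KU; enqueue QA, FD, CB → queue [DW, DN, CP, BT, SO, QA, FD, CB]
Visit DW; enqueue WI, HQ → queue [DN, CP, BT, SO, QA, FD, CB, WI, HQ]
Visit DN; enqueue YG → queue [CP, BT, SO, QA, FD, CB, WI, HQ, YG]
Visit CP; enqueue GK, AI → queue [BT, SO, QA, FD, CB, WI, HQ, YG, GK, AI]
Visit BT → queue [SO, QA, FD, CB, WI, HQ, YG, GK, AI]
Visit SO → queue [QA, FD, CB, WI, HQ, YG, GK, AI]
Visit QA; enqueue YV → queue [FD, CB, WI, HQ, YG, GK, AI, YV]
Visit FD → queue [CB, WI, HQ, YG, GK, AI, YV]
Visit CB → queue [WI, HQ, YG, GK, AI, YV]
Visit WI → queue [HQ, YG, GK, AI, YV]
Visit HQ → queue [YG, GK, AI, YV]
Visit YG → queue [GK, AI, YV]
Visit GK → queue [AI, YV]
Visit AI → queue [YV]
Visit YV → queue []

SK, PJ, LH, KU, DW, DN, CP, BT, SO, QA, FD, CB, WI, HQ, YG, GK, AI, YV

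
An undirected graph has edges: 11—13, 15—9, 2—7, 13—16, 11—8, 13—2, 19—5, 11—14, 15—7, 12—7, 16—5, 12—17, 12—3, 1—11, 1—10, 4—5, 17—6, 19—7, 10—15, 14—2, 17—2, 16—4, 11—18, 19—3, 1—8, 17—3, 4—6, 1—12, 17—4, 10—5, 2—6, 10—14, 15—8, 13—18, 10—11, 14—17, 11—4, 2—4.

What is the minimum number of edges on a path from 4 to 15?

Level 0: 4
Level 1: 2, 5, 6, 11, 16, 17
Level 2: 1, 3, 7, 8, 10, 12, 13, 14, 18, 19
Level 3: 15
Level 4: 9
15 first appears at level 3.

3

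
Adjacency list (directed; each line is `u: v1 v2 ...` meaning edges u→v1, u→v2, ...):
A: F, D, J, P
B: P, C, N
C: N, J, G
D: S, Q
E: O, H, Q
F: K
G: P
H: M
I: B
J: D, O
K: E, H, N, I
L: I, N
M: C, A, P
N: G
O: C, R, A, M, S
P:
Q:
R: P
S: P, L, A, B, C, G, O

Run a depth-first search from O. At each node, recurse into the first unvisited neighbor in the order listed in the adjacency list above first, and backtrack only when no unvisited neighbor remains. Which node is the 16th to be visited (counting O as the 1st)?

Visit O
O → C
C → N
N → G
G → P
C → J
J → D
D → S
S → L
L → I
I → B
S → A
A → F
F → K
K → E
E → H
H → M
E → Q
O → R

Visit order: O, C, N, G, P, J, D, S, L, I, B, A, F, K, E, H, M, Q, R

H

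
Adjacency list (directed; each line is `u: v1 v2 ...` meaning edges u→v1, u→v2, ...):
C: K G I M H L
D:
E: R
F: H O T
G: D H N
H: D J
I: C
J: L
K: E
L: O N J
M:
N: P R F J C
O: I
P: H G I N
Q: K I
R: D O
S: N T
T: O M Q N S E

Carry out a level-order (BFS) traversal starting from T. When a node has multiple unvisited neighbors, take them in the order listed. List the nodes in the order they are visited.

Visit T; enqueue O, M, Q, N, S, E → queue [O, M, Q, N, S, E]
Visit O; enqueue I → queue [M, Q, N, S, E, I]
Visit M → queue [Q, N, S, E, I]
Visit Q; enqueue K → queue [N, S, E, I, K]
Visit N; enqueue P, R, F, J, C → queue [S, E, I, K, P, R, F, J, C]
Visit S → queue [E, I, K, P, R, F, J, C]
Visit E → queue [I, K, P, R, F, J, C]
Visit I → queue [K, P, R, F, J, C]
Visit K → queue [P, R, F, J, C]
Visit P; enqueue H, G → queue [R, F, J, C, H, G]
Visit R; enqueue D → queue [F, J, C, H, G, D]
Visit F → queue [J, C, H, G, D]
Visit J; enqueue L → queue [C, H, G, D, L]
Visit C → queue [H, G, D, L]
Visit H → queue [G, D, L]
Visit G → queue [D, L]
Visit D → queue [L]
Visit L → queue []

T, O, M, Q, N, S, E, I, K, P, R, F, J, C, H, G, D, L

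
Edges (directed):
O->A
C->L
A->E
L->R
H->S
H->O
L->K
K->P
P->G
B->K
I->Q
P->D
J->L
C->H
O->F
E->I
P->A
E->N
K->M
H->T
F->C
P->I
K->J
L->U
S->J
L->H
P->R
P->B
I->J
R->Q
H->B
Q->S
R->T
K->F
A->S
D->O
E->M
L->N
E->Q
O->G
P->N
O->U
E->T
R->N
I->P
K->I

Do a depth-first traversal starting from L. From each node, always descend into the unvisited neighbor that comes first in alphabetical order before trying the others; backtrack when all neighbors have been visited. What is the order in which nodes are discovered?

Visit L
L → H
H → B
B → K
K → F
F → C
K → I
I → J
I → P
P → A
A → E
E → M
E → N
E → Q
Q → S
E → T
P → D
D → O
O → G
O → U
P → R

L → H → B → K → F → C → I → J → P → A → E → M → N → Q → S → T → D → O → G → U → R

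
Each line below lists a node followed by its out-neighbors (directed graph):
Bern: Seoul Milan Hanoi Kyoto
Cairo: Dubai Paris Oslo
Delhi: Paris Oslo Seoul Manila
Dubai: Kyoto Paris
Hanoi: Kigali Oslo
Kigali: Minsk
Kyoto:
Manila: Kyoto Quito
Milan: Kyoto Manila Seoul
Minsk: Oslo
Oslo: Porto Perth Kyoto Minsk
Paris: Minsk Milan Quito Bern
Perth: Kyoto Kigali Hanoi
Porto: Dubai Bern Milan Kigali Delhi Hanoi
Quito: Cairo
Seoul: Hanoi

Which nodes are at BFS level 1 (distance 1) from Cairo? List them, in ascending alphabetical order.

Dubai, Oslo, Paris

Level 0: Cairo
Level 1: Dubai, Oslo, Paris
Level 2: Bern, Kyoto, Milan, Minsk, Perth, Porto, Quito
Level 3: Delhi, Hanoi, Kigali, Manila, Seoul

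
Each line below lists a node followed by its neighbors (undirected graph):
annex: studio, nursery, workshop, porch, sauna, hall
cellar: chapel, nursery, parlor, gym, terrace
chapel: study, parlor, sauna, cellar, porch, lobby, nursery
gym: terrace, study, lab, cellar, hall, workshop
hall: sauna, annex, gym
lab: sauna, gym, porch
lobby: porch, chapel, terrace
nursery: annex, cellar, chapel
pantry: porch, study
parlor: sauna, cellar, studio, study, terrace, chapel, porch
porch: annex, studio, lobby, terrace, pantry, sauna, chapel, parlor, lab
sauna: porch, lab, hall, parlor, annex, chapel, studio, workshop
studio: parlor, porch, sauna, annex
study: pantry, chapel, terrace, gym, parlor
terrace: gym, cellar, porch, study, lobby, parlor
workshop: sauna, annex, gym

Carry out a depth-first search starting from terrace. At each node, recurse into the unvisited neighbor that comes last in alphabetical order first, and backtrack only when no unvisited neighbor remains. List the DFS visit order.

terrace study parlor studio sauna workshop gym lab porch pantry lobby chapel nursery cellar annex hall

Visit terrace
terrace → study
study → parlor
parlor → studio
studio → sauna
sauna → workshop
workshop → gym
gym → lab
lab → porch
porch → pantry
porch → lobby
lobby → chapel
chapel → nursery
nursery → cellar
nursery → annex
annex → hall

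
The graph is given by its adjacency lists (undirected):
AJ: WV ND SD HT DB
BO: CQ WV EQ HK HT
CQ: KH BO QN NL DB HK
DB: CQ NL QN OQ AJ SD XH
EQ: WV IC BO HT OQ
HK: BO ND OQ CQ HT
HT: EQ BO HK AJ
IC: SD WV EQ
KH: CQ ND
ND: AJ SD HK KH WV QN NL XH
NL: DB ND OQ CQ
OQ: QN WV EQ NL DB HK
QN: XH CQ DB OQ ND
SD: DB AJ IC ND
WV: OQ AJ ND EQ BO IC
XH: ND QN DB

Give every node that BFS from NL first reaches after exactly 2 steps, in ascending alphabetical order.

AJ, BO, EQ, HK, KH, QN, SD, WV, XH

Level 0: NL
Level 1: CQ, DB, ND, OQ
Level 2: AJ, BO, EQ, HK, KH, QN, SD, WV, XH
Level 3: HT, IC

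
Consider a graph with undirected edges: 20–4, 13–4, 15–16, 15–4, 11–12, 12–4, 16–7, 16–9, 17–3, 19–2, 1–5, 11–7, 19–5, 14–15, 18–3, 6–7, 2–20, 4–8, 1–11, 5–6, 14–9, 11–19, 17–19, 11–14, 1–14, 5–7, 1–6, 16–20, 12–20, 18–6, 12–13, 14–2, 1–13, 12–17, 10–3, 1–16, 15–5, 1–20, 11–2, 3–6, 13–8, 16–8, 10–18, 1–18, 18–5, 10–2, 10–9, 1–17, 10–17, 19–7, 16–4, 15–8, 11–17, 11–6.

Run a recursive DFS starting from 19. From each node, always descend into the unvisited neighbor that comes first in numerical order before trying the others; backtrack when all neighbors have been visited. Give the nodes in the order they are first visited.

19 → 2 → 10 → 3 → 6 → 1 → 5 → 7 → 11 → 12 → 4 → 8 → 13 → 15 → 14 → 9 → 16 → 20 → 17 → 18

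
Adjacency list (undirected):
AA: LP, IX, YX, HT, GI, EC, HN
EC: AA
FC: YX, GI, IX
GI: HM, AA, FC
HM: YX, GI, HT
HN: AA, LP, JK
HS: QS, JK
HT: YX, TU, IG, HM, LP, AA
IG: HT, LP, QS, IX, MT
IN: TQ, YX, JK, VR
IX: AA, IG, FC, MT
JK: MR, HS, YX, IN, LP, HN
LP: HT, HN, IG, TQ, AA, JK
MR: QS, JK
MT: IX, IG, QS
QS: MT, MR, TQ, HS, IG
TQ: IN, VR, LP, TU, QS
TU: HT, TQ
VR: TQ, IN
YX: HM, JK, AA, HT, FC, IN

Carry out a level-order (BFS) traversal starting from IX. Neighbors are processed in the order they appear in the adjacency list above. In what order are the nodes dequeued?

IX, AA, IG, FC, MT, LP, YX, HT, GI, EC, HN, QS, TQ, JK, HM, IN, TU, MR, HS, VR

Visit IX; enqueue AA, IG, FC, MT → queue [AA, IG, FC, MT]
Visit AA; enqueue LP, YX, HT, GI, EC, HN → queue [IG, FC, MT, LP, YX, HT, GI, EC, HN]
Visit IG; enqueue QS → queue [FC, MT, LP, YX, HT, GI, EC, HN, QS]
Visit FC → queue [MT, LP, YX, HT, GI, EC, HN, QS]
Visit MT → queue [LP, YX, HT, GI, EC, HN, QS]
Visit LP; enqueue TQ, JK → queue [YX, HT, GI, EC, HN, QS, TQ, JK]
Visit YX; enqueue HM, IN → queue [HT, GI, EC, HN, QS, TQ, JK, HM, IN]
Visit HT; enqueue TU → queue [GI, EC, HN, QS, TQ, JK, HM, IN, TU]
Visit GI → queue [EC, HN, QS, TQ, JK, HM, IN, TU]
Visit EC → queue [HN, QS, TQ, JK, HM, IN, TU]
Visit HN → queue [QS, TQ, JK, HM, IN, TU]
Visit QS; enqueue MR, HS → queue [TQ, JK, HM, IN, TU, MR, HS]
Visit TQ; enqueue VR → queue [JK, HM, IN, TU, MR, HS, VR]
Visit JK → queue [HM, IN, TU, MR, HS, VR]
Visit HM → queue [IN, TU, MR, HS, VR]
Visit IN → queue [TU, MR, HS, VR]
Visit TU → queue [MR, HS, VR]
Visit MR → queue [HS, VR]
Visit HS → queue [VR]
Visit VR → queue []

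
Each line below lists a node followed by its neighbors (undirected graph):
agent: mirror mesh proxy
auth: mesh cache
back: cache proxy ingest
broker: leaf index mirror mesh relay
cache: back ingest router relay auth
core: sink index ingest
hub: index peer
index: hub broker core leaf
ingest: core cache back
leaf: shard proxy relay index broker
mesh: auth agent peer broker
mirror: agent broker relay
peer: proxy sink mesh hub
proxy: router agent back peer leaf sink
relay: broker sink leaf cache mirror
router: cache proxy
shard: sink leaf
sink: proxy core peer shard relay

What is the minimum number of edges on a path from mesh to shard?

3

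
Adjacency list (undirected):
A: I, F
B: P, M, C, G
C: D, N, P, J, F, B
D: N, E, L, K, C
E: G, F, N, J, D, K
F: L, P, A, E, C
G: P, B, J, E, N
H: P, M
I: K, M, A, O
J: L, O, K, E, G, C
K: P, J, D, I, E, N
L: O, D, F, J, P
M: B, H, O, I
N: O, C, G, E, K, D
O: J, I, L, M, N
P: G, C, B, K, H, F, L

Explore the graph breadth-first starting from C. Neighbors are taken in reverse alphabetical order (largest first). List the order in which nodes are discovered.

C, P, N, J, F, D, B, L, K, H, G, O, E, A, M, I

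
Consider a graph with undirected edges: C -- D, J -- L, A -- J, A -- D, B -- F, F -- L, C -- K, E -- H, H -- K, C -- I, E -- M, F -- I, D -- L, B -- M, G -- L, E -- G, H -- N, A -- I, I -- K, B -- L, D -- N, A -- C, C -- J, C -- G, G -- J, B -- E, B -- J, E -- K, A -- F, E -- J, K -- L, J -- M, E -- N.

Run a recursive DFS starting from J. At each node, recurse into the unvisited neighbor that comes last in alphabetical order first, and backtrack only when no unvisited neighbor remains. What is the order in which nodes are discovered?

Visit J
J → M
M → E
E → N
N → H
H → K
K → L
L → G
G → C
C → I
I → F
F → B
F → A
A → D

J M E N H K L G C I F B A D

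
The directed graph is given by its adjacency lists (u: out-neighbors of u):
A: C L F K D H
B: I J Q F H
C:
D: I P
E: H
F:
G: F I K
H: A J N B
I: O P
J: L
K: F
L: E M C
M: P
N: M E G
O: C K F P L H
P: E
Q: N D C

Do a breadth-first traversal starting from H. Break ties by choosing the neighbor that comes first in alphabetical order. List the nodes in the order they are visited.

H, A, B, J, N, C, D, F, K, L, I, Q, E, G, M, P, O

Visit H; enqueue A, B, J, N → queue [A, B, J, N]
Visit A; enqueue C, D, F, K, L → queue [B, J, N, C, D, F, K, L]
Visit B; enqueue I, Q → queue [J, N, C, D, F, K, L, I, Q]
Visit J → queue [N, C, D, F, K, L, I, Q]
Visit N; enqueue E, G, M → queue [C, D, F, K, L, I, Q, E, G, M]
Visit C → queue [D, F, K, L, I, Q, E, G, M]
Visit D; enqueue P → queue [F, K, L, I, Q, E, G, M, P]
Visit F → queue [K, L, I, Q, E, G, M, P]
Visit K → queue [L, I, Q, E, G, M, P]
Visit L → queue [I, Q, E, G, M, P]
Visit I; enqueue O → queue [Q, E, G, M, P, O]
Visit Q → queue [E, G, M, P, O]
Visit E → queue [G, M, P, O]
Visit G → queue [M, P, O]
Visit M → queue [P, O]
Visit P → queue [O]
Visit O → queue []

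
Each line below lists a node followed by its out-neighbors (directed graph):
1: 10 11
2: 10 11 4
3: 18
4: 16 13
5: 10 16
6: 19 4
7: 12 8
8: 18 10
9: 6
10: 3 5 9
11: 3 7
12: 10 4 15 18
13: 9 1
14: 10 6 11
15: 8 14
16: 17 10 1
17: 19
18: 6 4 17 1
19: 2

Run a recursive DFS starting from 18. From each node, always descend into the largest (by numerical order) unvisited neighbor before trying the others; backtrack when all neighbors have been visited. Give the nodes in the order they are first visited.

18, 17, 19, 2, 11, 7, 12, 15, 14, 10, 9, 6, 4, 16, 1, 13, 5, 3, 8

Visit 18
18 → 17
17 → 19
19 → 2
2 → 11
11 → 7
7 → 12
12 → 15
15 → 14
14 → 10
10 → 9
9 → 6
6 → 4
4 → 16
16 → 1
4 → 13
10 → 5
10 → 3
15 → 8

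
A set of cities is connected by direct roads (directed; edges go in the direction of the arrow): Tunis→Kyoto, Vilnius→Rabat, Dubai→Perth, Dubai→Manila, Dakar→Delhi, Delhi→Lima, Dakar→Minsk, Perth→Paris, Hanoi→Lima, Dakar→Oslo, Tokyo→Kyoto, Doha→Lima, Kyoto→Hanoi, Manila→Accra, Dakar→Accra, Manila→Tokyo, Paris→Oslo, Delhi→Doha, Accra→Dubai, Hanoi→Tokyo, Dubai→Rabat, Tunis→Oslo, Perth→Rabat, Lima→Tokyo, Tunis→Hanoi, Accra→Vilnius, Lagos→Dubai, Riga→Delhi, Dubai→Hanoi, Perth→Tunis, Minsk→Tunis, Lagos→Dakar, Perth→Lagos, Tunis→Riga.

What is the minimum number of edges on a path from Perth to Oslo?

Level 0: Perth
Level 1: Lagos, Paris, Rabat, Tunis
Level 2: Dakar, Dubai, Hanoi, Kyoto, Oslo, Riga
Level 3: Accra, Delhi, Lima, Manila, Minsk, Tokyo
Level 4: Doha, Vilnius
Oslo first appears at level 2.

2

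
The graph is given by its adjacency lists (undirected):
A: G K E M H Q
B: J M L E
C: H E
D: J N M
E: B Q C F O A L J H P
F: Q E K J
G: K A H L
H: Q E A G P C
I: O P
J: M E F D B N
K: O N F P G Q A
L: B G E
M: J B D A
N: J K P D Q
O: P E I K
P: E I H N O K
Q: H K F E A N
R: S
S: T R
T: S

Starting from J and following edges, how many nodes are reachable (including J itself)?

17

BFS from J visits: J, B, D, E, F, M, N, L, A, C, H, O, P, Q, K, G, I
Reachable nodes: 17 of 20 total.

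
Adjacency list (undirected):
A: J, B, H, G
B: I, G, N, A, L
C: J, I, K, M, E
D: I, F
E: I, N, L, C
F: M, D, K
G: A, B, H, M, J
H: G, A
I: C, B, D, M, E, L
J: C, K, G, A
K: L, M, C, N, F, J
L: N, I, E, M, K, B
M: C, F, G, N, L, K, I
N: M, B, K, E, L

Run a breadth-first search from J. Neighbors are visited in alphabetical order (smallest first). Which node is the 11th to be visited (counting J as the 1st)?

F

Visit J; enqueue A, C, G, K → queue [A, C, G, K]
Visit A; enqueue B, H → queue [C, G, K, B, H]
Visit C; enqueue E, I, M → queue [G, K, B, H, E, I, M]
Visit G → queue [K, B, H, E, I, M]
Visit K; enqueue F, L, N → queue [B, H, E, I, M, F, L, N]
Visit B → queue [H, E, I, M, F, L, N]
Visit H → queue [E, I, M, F, L, N]
Visit E → queue [I, M, F, L, N]
Visit I; enqueue D → queue [M, F, L, N, D]
Visit M → queue [F, L, N, D]
Visit F → queue [L, N, D]
Visit L → queue [N, D]
Visit N → queue [D]
Visit D → queue []

Visit order: J, A, C, G, K, B, H, E, I, M, F, L, N, D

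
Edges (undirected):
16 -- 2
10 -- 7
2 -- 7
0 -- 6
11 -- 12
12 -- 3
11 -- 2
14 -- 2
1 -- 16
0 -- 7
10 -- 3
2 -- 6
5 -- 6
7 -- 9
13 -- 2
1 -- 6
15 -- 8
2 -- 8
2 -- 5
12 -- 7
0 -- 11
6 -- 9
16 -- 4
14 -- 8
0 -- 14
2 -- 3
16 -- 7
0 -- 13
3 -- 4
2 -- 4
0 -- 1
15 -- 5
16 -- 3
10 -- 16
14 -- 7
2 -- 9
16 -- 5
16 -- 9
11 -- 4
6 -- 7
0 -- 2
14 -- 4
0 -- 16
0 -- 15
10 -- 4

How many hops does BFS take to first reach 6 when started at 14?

Level 0: 14
Level 1: 0, 2, 4, 7, 8
Level 2: 1, 3, 5, 6, 9, 10, 11, 12, 13, 15, 16
6 first appears at level 2.

2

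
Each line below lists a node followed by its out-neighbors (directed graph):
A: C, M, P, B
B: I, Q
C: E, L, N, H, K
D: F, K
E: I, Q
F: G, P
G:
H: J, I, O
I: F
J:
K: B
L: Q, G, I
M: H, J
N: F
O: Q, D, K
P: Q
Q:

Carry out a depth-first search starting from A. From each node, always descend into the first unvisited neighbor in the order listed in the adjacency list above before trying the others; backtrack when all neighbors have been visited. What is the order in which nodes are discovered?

Visit A
A → C
C → E
E → I
I → F
F → G
F → P
P → Q
C → L
C → N
C → H
H → J
H → O
O → D
D → K
K → B
A → M

A -> C -> E -> I -> F -> G -> P -> Q -> L -> N -> H -> J -> O -> D -> K -> B -> M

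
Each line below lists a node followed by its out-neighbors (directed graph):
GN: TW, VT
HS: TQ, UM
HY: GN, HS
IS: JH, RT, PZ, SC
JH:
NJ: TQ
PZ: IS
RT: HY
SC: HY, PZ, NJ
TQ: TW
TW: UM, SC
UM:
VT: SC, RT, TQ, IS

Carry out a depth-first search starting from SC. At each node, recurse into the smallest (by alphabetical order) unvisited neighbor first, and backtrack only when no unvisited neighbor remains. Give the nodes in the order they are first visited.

SC, HY, GN, TW, UM, VT, IS, JH, PZ, RT, TQ, HS, NJ

Visit SC
SC → HY
HY → GN
GN → TW
TW → UM
GN → VT
VT → IS
IS → JH
IS → PZ
IS → RT
VT → TQ
HY → HS
SC → NJ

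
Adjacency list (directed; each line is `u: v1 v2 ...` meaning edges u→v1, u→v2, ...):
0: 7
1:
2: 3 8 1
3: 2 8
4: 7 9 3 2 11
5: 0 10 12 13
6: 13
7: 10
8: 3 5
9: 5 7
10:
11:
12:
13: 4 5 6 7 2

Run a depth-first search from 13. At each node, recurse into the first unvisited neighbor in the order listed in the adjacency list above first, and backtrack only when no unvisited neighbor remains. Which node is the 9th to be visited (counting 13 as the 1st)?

3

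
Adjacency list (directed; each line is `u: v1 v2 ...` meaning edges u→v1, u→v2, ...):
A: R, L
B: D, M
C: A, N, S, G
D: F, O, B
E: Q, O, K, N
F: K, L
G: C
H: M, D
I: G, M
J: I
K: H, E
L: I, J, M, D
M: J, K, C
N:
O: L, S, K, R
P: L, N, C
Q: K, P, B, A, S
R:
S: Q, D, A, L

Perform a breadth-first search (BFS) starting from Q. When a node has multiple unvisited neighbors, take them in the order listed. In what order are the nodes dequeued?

Visit Q; enqueue K, P, B, A, S → queue [K, P, B, A, S]
Visit K; enqueue H, E → queue [P, B, A, S, H, E]
Visit P; enqueue L, N, C → queue [B, A, S, H, E, L, N, C]
Visit B; enqueue D, M → queue [A, S, H, E, L, N, C, D, M]
Visit A; enqueue R → queue [S, H, E, L, N, C, D, M, R]
Visit S → queue [H, E, L, N, C, D, M, R]
Visit H → queue [E, L, N, C, D, M, R]
Visit E; enqueue O → queue [L, N, C, D, M, R, O]
Visit L; enqueue I, J → queue [N, C, D, M, R, O, I, J]
Visit N → queue [C, D, M, R, O, I, J]
Visit C; enqueue G → queue [D, M, R, O, I, J, G]
Visit D; enqueue F → queue [M, R, O, I, J, G, F]
Visit M → queue [R, O, I, J, G, F]
Visit R → queue [O, I, J, G, F]
Visit O → queue [I, J, G, F]
Visit I → queue [J, G, F]
Visit J → queue [G, F]
Visit G → queue [F]
Visit F → queue []

Q -> K -> P -> B -> A -> S -> H -> E -> L -> N -> C -> D -> M -> R -> O -> I -> J -> G -> F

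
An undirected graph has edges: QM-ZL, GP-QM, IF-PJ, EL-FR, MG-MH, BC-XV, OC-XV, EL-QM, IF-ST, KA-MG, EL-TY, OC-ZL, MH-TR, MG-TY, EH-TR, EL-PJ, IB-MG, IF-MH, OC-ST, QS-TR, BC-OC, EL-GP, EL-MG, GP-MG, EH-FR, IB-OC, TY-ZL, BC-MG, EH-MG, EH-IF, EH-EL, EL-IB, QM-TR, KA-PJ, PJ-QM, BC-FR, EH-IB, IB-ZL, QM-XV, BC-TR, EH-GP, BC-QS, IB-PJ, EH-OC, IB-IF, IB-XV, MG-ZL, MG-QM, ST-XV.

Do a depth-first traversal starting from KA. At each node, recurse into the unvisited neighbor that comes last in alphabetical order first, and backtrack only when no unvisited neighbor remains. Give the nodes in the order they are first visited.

Visit KA
KA → PJ
PJ → QM
QM → ZL
ZL → TY
TY → MG
MG → MH
MH → TR
TR → QS
QS → BC
BC → XV
XV → ST
ST → OC
OC → IB
IB → IF
IF → EH
EH → GP
GP → EL
EL → FR

KA → PJ → QM → ZL → TY → MG → MH → TR → QS → BC → XV → ST → OC → IB → IF → EH → GP → EL → FR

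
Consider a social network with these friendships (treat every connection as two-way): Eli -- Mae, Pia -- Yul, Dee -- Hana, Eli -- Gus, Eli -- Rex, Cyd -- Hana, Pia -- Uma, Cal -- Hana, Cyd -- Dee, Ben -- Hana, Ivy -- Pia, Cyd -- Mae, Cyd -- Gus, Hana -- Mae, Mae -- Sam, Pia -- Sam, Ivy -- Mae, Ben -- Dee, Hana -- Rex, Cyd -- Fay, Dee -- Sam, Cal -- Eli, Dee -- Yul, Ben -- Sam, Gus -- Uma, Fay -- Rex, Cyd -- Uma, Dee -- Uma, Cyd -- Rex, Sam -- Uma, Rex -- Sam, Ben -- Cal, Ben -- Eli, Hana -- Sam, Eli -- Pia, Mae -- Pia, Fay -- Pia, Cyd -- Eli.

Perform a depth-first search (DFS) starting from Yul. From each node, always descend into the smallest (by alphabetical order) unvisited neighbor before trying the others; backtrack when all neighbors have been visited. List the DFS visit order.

Visit Yul
Yul → Dee
Dee → Ben
Ben → Cal
Cal → Eli
Eli → Cyd
Cyd → Fay
Fay → Pia
Pia → Ivy
Ivy → Mae
Mae → Hana
Hana → Rex
Rex → Sam
Sam → Uma
Uma → Gus

Yul -> Dee -> Ben -> Cal -> Eli -> Cyd -> Fay -> Pia -> Ivy -> Mae -> Hana -> Rex -> Sam -> Uma -> Gus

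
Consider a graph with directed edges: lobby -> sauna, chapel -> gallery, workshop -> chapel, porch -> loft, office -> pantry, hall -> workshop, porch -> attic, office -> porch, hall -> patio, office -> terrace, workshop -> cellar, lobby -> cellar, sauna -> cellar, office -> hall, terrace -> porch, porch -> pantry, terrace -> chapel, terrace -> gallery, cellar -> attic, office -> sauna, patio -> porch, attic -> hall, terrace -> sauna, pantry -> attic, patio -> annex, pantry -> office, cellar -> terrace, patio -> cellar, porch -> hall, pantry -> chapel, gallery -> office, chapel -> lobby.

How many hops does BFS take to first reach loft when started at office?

Level 0: office
Level 1: hall, pantry, porch, sauna, terrace
Level 2: attic, cellar, chapel, gallery, loft, patio, workshop
Level 3: annex, lobby
loft first appears at level 2.

2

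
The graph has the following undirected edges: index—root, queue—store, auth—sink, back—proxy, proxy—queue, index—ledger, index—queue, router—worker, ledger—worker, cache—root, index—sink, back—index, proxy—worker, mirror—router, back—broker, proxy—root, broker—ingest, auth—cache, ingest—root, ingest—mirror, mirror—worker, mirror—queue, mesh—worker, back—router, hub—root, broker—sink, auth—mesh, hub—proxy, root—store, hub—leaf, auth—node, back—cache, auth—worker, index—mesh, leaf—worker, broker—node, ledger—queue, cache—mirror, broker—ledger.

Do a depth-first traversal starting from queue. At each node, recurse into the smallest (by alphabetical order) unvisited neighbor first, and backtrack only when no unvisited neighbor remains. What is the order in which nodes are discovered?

queue → index → back → broker → ingest → mirror → cache → auth → mesh → worker → leaf → hub → proxy → root → store → ledger → router → node → sink

Visit queue
queue → index
index → back
back → broker
broker → ingest
ingest → mirror
mirror → cache
cache → auth
auth → mesh
mesh → worker
worker → leaf
leaf → hub
hub → proxy
proxy → root
root → store
worker → ledger
worker → router
auth → node
auth → sink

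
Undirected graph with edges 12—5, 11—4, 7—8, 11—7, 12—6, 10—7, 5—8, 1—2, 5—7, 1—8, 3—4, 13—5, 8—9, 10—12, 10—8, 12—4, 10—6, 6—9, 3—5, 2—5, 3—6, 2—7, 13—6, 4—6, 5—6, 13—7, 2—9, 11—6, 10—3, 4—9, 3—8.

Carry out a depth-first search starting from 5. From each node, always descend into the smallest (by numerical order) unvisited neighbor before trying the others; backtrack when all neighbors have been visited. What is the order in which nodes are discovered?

5, 2, 1, 8, 3, 4, 6, 9, 10, 7, 11, 13, 12

Visit 5
5 → 2
2 → 1
1 → 8
8 → 3
3 → 4
4 → 6
6 → 9
6 → 10
10 → 7
7 → 11
7 → 13
10 → 12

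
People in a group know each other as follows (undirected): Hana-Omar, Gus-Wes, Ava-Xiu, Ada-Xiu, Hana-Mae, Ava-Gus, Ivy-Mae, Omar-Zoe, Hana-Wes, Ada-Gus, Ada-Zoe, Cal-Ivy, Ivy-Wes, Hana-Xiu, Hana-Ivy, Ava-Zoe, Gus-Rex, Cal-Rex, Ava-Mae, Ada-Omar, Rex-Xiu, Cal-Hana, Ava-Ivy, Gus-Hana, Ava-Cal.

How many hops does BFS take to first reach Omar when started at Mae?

Level 0: Mae
Level 1: Ava, Hana, Ivy
Level 2: Cal, Gus, Omar, Wes, Xiu, Zoe
Level 3: Ada, Rex
Omar first appears at level 2.

2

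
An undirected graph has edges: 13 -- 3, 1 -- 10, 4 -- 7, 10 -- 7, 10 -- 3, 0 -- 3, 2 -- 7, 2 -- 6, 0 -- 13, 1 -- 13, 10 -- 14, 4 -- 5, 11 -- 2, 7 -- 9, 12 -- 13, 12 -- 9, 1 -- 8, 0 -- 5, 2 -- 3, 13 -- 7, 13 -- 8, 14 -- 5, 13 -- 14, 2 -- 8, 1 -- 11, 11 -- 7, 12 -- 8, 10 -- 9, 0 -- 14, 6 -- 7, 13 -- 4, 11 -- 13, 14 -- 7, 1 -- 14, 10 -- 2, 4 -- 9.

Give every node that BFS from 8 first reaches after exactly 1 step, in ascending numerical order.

Level 0: 8
Level 1: 1, 2, 12, 13
Level 2: 0, 3, 4, 6, 7, 9, 10, 11, 14
Level 3: 5

1, 2, 12, 13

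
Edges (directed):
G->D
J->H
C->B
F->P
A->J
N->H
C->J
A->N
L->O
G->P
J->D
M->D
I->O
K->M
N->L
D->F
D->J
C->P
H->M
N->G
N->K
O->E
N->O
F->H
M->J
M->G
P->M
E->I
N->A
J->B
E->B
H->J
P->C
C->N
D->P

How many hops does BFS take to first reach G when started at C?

Level 0: C
Level 1: B, J, N, P
Level 2: A, D, G, H, K, L, M, O
Level 3: E, F
Level 4: I
G first appears at level 2.

2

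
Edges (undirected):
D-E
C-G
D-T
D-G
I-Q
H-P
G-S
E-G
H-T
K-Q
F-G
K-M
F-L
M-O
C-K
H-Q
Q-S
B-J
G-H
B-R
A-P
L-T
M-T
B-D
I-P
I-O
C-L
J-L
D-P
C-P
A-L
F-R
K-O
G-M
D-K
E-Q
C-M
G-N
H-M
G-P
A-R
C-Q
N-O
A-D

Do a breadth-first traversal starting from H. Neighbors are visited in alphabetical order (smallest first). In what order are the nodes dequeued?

H, G, M, P, Q, T, C, D, E, F, N, S, K, O, A, I, L, B, R, J

Visit H; enqueue G, M, P, Q, T → queue [G, M, P, Q, T]
Visit G; enqueue C, D, E, F, N, S → queue [M, P, Q, T, C, D, E, F, N, S]
Visit M; enqueue K, O → queue [P, Q, T, C, D, E, F, N, S, K, O]
Visit P; enqueue A, I → queue [Q, T, C, D, E, F, N, S, K, O, A, I]
Visit Q → queue [T, C, D, E, F, N, S, K, O, A, I]
Visit T; enqueue L → queue [C, D, E, F, N, S, K, O, A, I, L]
Visit C → queue [D, E, F, N, S, K, O, A, I, L]
Visit D; enqueue B → queue [E, F, N, S, K, O, A, I, L, B]
Visit E → queue [F, N, S, K, O, A, I, L, B]
Visit F; enqueue R → queue [N, S, K, O, A, I, L, B, R]
Visit N → queue [S, K, O, A, I, L, B, R]
Visit S → queue [K, O, A, I, L, B, R]
Visit K → queue [O, A, I, L, B, R]
Visit O → queue [A, I, L, B, R]
Visit A → queue [I, L, B, R]
Visit I → queue [L, B, R]
Visit L; enqueue J → queue [B, R, J]
Visit B → queue [R, J]
Visit R → queue [J]
Visit J → queue []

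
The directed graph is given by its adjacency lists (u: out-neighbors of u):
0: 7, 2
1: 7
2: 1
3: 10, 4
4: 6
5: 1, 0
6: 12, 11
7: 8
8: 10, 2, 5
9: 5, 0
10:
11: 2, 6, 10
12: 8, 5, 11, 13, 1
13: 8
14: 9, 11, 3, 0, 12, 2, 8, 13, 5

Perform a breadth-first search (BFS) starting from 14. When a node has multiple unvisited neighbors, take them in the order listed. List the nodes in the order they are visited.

14, 9, 11, 3, 0, 12, 2, 8, 13, 5, 6, 10, 4, 7, 1

Visit 14; enqueue 9, 11, 3, 0, 12, 2, 8, 13, 5 → queue [9, 11, 3, 0, 12, 2, 8, 13, 5]
Visit 9 → queue [11, 3, 0, 12, 2, 8, 13, 5]
Visit 11; enqueue 6, 10 → queue [3, 0, 12, 2, 8, 13, 5, 6, 10]
Visit 3; enqueue 4 → queue [0, 12, 2, 8, 13, 5, 6, 10, 4]
Visit 0; enqueue 7 → queue [12, 2, 8, 13, 5, 6, 10, 4, 7]
Visit 12; enqueue 1 → queue [2, 8, 13, 5, 6, 10, 4, 7, 1]
Visit 2 → queue [8, 13, 5, 6, 10, 4, 7, 1]
Visit 8 → queue [13, 5, 6, 10, 4, 7, 1]
Visit 13 → queue [5, 6, 10, 4, 7, 1]
Visit 5 → queue [6, 10, 4, 7, 1]
Visit 6 → queue [10, 4, 7, 1]
Visit 10 → queue [4, 7, 1]
Visit 4 → queue [7, 1]
Visit 7 → queue [1]
Visit 1 → queue []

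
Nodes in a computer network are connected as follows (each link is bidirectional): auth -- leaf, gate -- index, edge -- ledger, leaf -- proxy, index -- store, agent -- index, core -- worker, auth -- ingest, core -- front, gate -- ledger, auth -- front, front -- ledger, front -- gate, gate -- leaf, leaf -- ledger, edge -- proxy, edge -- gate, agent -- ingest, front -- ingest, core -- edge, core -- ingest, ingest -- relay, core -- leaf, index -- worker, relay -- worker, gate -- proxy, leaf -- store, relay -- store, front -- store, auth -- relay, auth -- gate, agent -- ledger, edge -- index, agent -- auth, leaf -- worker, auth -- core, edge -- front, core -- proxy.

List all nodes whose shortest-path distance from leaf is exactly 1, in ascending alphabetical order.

auth, core, gate, ledger, proxy, store, worker

Level 0: leaf
Level 1: auth, core, gate, ledger, proxy, store, worker
Level 2: agent, edge, front, index, ingest, relay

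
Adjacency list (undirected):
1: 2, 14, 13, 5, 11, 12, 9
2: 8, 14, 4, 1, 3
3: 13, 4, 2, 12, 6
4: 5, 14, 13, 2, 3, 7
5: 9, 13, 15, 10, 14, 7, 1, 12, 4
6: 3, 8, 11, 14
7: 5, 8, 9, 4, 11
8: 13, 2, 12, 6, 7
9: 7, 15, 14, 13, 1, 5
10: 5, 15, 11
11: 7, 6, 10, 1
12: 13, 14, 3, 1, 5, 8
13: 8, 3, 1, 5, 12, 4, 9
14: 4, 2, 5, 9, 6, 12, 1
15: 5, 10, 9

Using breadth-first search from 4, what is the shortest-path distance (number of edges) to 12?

2

Level 0: 4
Level 1: 2, 3, 5, 7, 13, 14
Level 2: 1, 6, 8, 9, 10, 11, 12, 15
12 first appears at level 2.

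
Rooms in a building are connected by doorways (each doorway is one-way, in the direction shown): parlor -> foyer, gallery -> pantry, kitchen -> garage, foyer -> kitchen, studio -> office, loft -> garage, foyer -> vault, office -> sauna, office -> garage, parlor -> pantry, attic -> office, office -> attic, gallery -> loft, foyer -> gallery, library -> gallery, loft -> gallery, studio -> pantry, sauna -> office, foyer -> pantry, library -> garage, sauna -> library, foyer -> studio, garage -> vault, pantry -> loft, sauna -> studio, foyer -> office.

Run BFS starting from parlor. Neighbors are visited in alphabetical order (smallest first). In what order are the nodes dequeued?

parlor, foyer, pantry, gallery, kitchen, office, studio, vault, loft, garage, attic, sauna, library

Visit parlor; enqueue foyer, pantry → queue [foyer, pantry]
Visit foyer; enqueue gallery, kitchen, office, studio, vault → queue [pantry, gallery, kitchen, office, studio, vault]
Visit pantry; enqueue loft → queue [gallery, kitchen, office, studio, vault, loft]
Visit gallery → queue [kitchen, office, studio, vault, loft]
Visit kitchen; enqueue garage → queue [office, studio, vault, loft, garage]
Visit office; enqueue attic, sauna → queue [studio, vault, loft, garage, attic, sauna]
Visit studio → queue [vault, loft, garage, attic, sauna]
Visit vault → queue [loft, garage, attic, sauna]
Visit loft → queue [garage, attic, sauna]
Visit garage → queue [attic, sauna]
Visit attic → queue [sauna]
Visit sauna; enqueue library → queue [library]
Visit library → queue []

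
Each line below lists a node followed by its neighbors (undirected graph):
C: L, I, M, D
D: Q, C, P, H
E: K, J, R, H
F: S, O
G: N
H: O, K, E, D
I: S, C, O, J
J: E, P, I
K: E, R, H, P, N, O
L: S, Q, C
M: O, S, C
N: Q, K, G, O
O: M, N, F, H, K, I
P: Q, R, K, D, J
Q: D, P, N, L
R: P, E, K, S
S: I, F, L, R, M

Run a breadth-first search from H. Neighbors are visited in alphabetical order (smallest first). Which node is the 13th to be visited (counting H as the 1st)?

I

Visit H; enqueue D, E, K, O → queue [D, E, K, O]
Visit D; enqueue C, P, Q → queue [E, K, O, C, P, Q]
Visit E; enqueue J, R → queue [K, O, C, P, Q, J, R]
Visit K; enqueue N → queue [O, C, P, Q, J, R, N]
Visit O; enqueue F, I, M → queue [C, P, Q, J, R, N, F, I, M]
Visit C; enqueue L → queue [P, Q, J, R, N, F, I, M, L]
Visit P → queue [Q, J, R, N, F, I, M, L]
Visit Q → queue [J, R, N, F, I, M, L]
Visit J → queue [R, N, F, I, M, L]
Visit R; enqueue S → queue [N, F, I, M, L, S]
Visit N; enqueue G → queue [F, I, M, L, S, G]
Visit F → queue [I, M, L, S, G]
Visit I → queue [M, L, S, G]
Visit M → queue [L, S, G]
Visit L → queue [S, G]
Visit S → queue [G]
Visit G → queue []

Visit order: H, D, E, K, O, C, P, Q, J, R, N, F, I, M, L, S, G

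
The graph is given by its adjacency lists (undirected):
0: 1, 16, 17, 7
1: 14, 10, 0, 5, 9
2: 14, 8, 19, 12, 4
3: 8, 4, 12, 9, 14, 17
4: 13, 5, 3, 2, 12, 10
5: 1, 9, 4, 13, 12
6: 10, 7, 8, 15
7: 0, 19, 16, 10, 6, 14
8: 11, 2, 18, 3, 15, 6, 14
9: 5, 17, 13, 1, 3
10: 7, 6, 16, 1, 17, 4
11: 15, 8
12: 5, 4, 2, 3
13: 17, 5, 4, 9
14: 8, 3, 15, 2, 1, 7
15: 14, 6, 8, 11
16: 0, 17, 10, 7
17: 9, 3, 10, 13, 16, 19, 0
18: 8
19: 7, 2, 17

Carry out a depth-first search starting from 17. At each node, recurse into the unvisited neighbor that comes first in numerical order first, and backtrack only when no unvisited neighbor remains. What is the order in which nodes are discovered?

Visit 17
17 → 0
0 → 1
1 → 5
5 → 4
4 → 2
2 → 8
8 → 3
3 → 9
9 → 13
3 → 12
3 → 14
14 → 7
7 → 6
6 → 10
10 → 16
6 → 15
15 → 11
7 → 19
8 → 18

17, 0, 1, 5, 4, 2, 8, 3, 9, 13, 12, 14, 7, 6, 10, 16, 15, 11, 19, 18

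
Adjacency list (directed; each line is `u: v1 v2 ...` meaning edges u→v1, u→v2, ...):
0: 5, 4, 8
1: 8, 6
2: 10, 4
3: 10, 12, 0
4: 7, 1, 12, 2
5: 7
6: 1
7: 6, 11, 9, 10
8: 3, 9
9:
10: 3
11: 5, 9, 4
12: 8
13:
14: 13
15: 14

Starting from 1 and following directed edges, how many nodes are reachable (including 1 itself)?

13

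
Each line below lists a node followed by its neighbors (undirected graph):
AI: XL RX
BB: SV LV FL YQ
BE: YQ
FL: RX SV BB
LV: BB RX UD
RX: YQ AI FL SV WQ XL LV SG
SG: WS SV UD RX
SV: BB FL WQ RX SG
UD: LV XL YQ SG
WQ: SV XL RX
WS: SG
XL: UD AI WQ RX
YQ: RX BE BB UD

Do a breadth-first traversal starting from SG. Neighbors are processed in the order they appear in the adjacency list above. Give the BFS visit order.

SG, WS, SV, UD, RX, BB, FL, WQ, LV, XL, YQ, AI, BE

Visit SG; enqueue WS, SV, UD, RX → queue [WS, SV, UD, RX]
Visit WS → queue [SV, UD, RX]
Visit SV; enqueue BB, FL, WQ → queue [UD, RX, BB, FL, WQ]
Visit UD; enqueue LV, XL, YQ → queue [RX, BB, FL, WQ, LV, XL, YQ]
Visit RX; enqueue AI → queue [BB, FL, WQ, LV, XL, YQ, AI]
Visit BB → queue [FL, WQ, LV, XL, YQ, AI]
Visit FL → queue [WQ, LV, XL, YQ, AI]
Visit WQ → queue [LV, XL, YQ, AI]
Visit LV → queue [XL, YQ, AI]
Visit XL → queue [YQ, AI]
Visit YQ; enqueue BE → queue [AI, BE]
Visit AI → queue [BE]
Visit BE → queue []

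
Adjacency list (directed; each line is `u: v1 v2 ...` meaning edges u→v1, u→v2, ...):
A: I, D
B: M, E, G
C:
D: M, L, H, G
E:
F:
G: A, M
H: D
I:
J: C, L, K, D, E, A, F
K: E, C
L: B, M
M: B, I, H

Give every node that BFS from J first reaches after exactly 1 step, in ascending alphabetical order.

A, C, D, E, F, K, L

Level 0: J
Level 1: A, C, D, E, F, K, L
Level 2: B, G, H, I, M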